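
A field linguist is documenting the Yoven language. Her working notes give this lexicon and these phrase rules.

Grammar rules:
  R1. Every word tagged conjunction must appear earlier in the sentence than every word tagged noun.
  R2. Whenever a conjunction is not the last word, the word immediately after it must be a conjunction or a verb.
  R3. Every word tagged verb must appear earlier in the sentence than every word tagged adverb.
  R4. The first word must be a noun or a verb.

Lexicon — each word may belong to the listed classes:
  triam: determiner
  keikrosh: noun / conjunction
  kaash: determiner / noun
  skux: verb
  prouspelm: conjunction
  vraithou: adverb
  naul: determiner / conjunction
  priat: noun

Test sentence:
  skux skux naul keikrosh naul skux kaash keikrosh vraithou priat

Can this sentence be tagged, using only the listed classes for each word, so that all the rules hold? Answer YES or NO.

Candidates per position — 1:skux {verb}; 2:skux {verb}; 3:naul {determiner,conjunction}; 4:keikrosh {noun,conjunction}; 5:naul {determiner,conjunction}; 6:skux {verb}; 7:kaash {determiner,noun}; 8:keikrosh {noun,conjunction}; 9:vraithou {adverb}; 10:priat {noun}.
One satisfying assignment: verb verb determiner noun determiner verb noun noun adverb noun.
Rule-by-rule: rule 1 ✓; rule 2 ✓; rule 3 ✓; rule 4 ✓.

YES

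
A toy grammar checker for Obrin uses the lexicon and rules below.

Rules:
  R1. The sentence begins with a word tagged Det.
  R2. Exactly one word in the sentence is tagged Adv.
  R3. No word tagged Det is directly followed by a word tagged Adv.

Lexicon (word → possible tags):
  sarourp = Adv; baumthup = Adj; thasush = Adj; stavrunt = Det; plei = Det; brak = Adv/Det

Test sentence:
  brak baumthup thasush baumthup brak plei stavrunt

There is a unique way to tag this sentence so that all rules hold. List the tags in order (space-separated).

Candidates per position — 1:brak {Adv,Det}; 2:baumthup {Adj}; 3:thasush {Adj}; 4:baumthup {Adj}; 5:brak {Adv,Det}; 6:plei {Det}; 7:stavrunt {Det}.
Word 1 cannot be Adv — rule 1 would then fail for every completion. It is Det.
Word 5 cannot be Det — rule 2 would then fail for every completion. It is Adv.
So the tagging must be: Det Adj Adj Adj Adv Det Det.
Checking: rule 1 satisfied; rule 2 satisfied; rule 3 satisfied.

Det Adj Adj Adj Adv Det Det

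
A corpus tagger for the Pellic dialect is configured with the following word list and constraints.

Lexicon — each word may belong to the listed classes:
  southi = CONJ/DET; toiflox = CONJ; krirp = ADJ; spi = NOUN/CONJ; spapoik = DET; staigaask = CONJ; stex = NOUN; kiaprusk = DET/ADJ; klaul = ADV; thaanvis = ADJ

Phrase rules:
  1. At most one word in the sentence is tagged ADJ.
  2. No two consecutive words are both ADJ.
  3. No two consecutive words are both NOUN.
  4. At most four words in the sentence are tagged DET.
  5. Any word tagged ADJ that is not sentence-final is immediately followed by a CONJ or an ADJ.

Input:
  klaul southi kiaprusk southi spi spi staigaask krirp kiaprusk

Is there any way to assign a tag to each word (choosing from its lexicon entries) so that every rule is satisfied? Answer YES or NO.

NO

Candidates per position — 1:klaul {ADV}; 2:southi {CONJ,DET}; 3:kiaprusk {DET,ADJ}; 4:southi {CONJ,DET}; 5:spi {NOUN,CONJ}; 6:spi {NOUN,CONJ}; 7:staigaask {CONJ}; 8:krirp {ADJ}; 9:kiaprusk {DET,ADJ}.
Every candidate sequence violates at least one rule; no consistent tagging exists.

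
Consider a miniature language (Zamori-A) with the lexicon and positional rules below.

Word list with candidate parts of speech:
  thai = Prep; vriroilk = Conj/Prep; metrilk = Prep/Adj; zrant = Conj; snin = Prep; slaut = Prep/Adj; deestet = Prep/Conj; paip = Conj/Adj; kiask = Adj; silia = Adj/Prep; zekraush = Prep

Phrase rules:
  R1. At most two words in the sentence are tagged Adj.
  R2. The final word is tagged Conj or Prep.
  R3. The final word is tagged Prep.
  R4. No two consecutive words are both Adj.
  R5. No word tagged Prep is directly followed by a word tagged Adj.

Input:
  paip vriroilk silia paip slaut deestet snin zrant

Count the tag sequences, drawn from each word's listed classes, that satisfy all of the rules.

0

Candidates per position — 1:paip {Conj,Adj}; 2:vriroilk {Conj,Prep}; 3:silia {Adj,Prep}; 4:paip {Conj,Adj}; 5:slaut {Prep,Adj}; 6:deestet {Prep,Conj}; 7:snin {Prep}; 8:zrant {Conj}.
There are 64 candidate sequences in total.
Rule 3 cannot be satisfied by any choice of tags from the lexicon.
So there is no consistent tagging.
Count = 0.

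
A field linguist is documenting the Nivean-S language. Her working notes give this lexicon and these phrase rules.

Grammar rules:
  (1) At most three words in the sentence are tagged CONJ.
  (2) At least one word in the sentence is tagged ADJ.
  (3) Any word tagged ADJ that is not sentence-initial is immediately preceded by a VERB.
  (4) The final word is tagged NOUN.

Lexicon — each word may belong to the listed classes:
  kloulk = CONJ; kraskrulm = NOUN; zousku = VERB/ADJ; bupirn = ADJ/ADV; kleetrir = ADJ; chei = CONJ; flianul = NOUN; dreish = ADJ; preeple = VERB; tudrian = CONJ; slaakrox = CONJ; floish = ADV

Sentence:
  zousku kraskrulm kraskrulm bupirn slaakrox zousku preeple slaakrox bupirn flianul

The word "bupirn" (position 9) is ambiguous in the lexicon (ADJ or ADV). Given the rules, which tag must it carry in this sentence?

Candidates per position — 1:zousku {VERB,ADJ}; 2:kraskrulm {NOUN}; 3:kraskrulm {NOUN}; 4:bupirn {ADJ,ADV}; 5:slaakrox {CONJ}; 6:zousku {VERB,ADJ}; 7:preeple {VERB}; 8:slaakrox {CONJ}; 9:bupirn {ADJ,ADV}; 10:flianul {NOUN}.
Position 4: tagging it ADJ would leave rule 3 unsatisfiable, so it must be ADV.
Position 6: tagging it ADJ would leave rule 3 unsatisfiable, so it must be VERB.
Position 9: tagging it ADJ would leave rule 3 unsatisfiable, so it must be ADV.
Position 1: tagging it VERB would leave rule 2 unsatisfiable, so it must be ADJ.
That leaves exactly one tagging: ADJ NOUN NOUN ADV CONJ VERB VERB CONJ ADV NOUN.
Check: rule 1 ok; rule 2 ok; rule 3 ok; rule 4 ok.

ADV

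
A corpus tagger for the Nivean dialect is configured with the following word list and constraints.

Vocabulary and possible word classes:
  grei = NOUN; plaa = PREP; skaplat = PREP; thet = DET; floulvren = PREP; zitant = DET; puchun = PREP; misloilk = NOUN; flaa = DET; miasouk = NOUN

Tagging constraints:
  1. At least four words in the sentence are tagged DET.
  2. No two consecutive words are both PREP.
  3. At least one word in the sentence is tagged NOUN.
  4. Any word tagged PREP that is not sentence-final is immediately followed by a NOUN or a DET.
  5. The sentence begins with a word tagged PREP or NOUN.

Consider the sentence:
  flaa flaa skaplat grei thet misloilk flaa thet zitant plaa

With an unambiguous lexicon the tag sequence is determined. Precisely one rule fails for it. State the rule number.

Fixed tagging: DET DET PREP NOUN DET NOUN DET DET DET PREP.
Rule check: R1 ok, R2 ok, R3 ok, R4 ok, R5 fails.
Only rule 5 fails.

5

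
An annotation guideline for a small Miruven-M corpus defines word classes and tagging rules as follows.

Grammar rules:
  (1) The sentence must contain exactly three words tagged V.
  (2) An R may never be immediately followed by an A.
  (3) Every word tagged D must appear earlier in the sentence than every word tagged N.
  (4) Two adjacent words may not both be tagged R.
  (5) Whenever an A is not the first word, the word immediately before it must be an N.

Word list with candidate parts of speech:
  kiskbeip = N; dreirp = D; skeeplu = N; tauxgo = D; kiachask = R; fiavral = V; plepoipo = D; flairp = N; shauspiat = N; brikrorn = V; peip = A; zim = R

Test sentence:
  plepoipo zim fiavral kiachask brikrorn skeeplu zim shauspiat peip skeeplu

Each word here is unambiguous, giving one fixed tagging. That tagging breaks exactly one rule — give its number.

Fixed tagging: D R V R V N R N A N.
Rule check: R1 fail, R2 pass, R3 pass, R4 pass, R5 pass.
Only rule 1 fails.

1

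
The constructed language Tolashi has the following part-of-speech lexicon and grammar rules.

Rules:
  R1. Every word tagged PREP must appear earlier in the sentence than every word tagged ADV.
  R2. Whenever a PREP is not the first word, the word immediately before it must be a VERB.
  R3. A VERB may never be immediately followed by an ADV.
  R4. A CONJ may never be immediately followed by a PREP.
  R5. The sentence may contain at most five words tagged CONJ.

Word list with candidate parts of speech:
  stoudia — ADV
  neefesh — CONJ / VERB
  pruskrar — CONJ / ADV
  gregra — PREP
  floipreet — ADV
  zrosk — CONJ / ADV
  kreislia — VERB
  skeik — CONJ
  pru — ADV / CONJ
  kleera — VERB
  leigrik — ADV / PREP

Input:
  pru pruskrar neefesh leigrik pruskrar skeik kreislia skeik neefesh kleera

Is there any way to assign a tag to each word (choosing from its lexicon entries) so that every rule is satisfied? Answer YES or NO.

Candidates per position — 1:pru {ADV,CONJ}; 2:pruskrar {CONJ,ADV}; 3:neefesh {CONJ,VERB}; 4:leigrik {ADV,PREP}; 5:pruskrar {CONJ,ADV}; 6:skeik {CONJ}; 7:kreislia {VERB}; 8:skeik {CONJ}; 9:neefesh {CONJ,VERB}; 10:kleera {VERB}.
One satisfying assignment: ADV ADV CONJ ADV CONJ CONJ VERB CONJ VERB VERB.
Rule-by-rule: rule 1 ok; rule 2 ok; rule 3 ok; rule 4 ok; rule 5 ok.

YES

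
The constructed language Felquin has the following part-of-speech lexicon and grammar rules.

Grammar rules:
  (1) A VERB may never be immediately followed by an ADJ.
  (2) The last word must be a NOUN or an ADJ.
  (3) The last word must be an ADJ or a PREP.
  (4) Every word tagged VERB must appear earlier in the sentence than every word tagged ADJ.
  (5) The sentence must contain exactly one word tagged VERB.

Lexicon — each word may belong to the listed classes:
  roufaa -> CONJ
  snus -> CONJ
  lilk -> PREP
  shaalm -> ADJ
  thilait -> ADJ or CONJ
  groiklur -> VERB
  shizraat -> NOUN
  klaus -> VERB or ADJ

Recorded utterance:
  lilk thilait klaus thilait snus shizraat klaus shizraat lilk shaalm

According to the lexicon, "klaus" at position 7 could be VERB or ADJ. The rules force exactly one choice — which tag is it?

Candidates per position — 1:lilk {PREP}; 2:thilait {ADJ,CONJ}; 3:klaus {VERB,ADJ}; 4:thilait {ADJ,CONJ}; 5:snus {CONJ}; 6:shizraat {NOUN}; 7:klaus {VERB,ADJ}; 8:shizraat {NOUN}; 9:lilk {PREP}; 10:shaalm {ADJ}.
Position 7: the remaining choice is settled jointly with positions 2, 3, 4 — only ADJ at position 7 is part of a tagging that satisfies every rule.
So the tagging must be: PREP CONJ VERB CONJ CONJ NOUN ADJ NOUN PREP ADJ.
Rule-by-rule: rule 1 ok; rule 2 ok; rule 3 ok; rule 4 ok; rule 5 ok.

ADJ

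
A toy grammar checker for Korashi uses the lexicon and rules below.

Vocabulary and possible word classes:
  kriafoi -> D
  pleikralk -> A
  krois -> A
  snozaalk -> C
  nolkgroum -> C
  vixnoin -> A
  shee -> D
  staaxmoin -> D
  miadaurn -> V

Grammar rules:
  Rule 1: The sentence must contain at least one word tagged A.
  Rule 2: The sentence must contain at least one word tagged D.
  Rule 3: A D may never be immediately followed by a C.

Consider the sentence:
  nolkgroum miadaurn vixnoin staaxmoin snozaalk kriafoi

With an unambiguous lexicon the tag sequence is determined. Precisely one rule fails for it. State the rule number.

3

Fixed tagging: C V A D C D.
Rule check: R1 ✓, R2 ✓, R3 ✗.
Only rule 3 fails.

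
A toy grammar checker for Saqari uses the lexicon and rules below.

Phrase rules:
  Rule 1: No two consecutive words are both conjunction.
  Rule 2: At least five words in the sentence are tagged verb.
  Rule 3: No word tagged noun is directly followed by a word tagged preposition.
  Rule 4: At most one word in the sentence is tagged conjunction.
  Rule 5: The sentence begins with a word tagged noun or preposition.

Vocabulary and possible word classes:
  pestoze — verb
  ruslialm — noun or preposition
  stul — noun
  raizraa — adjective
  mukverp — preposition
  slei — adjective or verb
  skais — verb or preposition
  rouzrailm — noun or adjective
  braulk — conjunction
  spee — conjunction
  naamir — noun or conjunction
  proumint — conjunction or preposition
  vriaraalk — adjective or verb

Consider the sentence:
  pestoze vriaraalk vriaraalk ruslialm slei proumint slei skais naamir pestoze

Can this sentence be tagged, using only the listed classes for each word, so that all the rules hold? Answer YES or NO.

Candidates per position — 1:pestoze {verb}; 2:vriaraalk {adjective,verb}; 3:vriaraalk {adjective,verb}; 4:ruslialm {noun,preposition}; 5:slei {adjective,verb}; 6:proumint {conjunction,preposition}; 7:slei {adjective,verb}; 8:skais {verb,preposition}; 9:naamir {noun,conjunction}; 10:pestoze {verb}.
Rule 5 cannot be satisfied by any choice of tags from the lexicon.
So there is no consistent tagging.

NO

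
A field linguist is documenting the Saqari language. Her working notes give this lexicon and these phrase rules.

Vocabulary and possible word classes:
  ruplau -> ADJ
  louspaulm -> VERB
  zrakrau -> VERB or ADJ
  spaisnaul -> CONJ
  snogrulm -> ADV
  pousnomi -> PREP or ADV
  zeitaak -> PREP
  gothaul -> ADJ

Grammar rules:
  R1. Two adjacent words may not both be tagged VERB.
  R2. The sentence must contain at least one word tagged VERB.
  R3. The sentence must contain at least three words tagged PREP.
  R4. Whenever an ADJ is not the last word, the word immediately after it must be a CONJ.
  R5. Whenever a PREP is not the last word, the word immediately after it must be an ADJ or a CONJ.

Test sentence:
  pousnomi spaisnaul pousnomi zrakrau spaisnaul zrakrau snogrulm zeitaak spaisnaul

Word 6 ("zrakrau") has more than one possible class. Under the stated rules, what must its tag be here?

Candidates per position — 1:pousnomi {PREP,ADV}; 2:spaisnaul {CONJ}; 3:pousnomi {PREP,ADV}; 4:zrakrau {VERB,ADJ}; 5:spaisnaul {CONJ}; 6:zrakrau {VERB,ADJ}; 7:snogrulm {ADV}; 8:zeitaak {PREP}; 9:spaisnaul {CONJ}.
Position 1: tagging it ADV would leave rule 3 unsatisfiable, so it must be PREP.
Position 3: tagging it ADV would leave rule 3 unsatisfiable, so it must be PREP.
Position 4: tagging it VERB would leave rule 5 unsatisfiable, so it must be ADJ.
Position 6: tagging it ADJ would leave rule 2 unsatisfiable, so it must be VERB.
The only consistent sequence is: PREP CONJ PREP ADJ CONJ VERB ADV PREP CONJ.
Rule-by-rule: rule 1 holds; rule 2 holds; rule 3 holds; rule 4 holds; rule 5 holds.

VERB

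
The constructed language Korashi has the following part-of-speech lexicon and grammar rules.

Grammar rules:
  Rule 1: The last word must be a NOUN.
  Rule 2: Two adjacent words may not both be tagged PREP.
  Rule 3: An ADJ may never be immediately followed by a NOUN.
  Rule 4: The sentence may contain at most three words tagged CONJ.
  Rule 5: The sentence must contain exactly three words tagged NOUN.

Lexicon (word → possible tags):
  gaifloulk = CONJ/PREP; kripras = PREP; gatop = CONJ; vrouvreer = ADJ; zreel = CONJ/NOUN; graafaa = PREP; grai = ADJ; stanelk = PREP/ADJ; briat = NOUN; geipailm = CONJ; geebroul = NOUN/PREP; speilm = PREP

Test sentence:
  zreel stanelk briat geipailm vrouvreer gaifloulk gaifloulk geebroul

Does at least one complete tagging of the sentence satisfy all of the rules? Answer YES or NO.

Candidates per position — 1:zreel {CONJ,NOUN}; 2:stanelk {PREP,ADJ}; 3:briat {NOUN}; 4:geipailm {CONJ}; 5:vrouvreer {ADJ}; 6:gaifloulk {CONJ,PREP}; 7:gaifloulk {CONJ,PREP}; 8:geebroul {NOUN,PREP}.
One satisfying assignment: NOUN PREP NOUN CONJ ADJ PREP CONJ NOUN.
Check: rule 1 satisfied; rule 2 satisfied; rule 3 satisfied; rule 4 satisfied; rule 5 satisfied.

YES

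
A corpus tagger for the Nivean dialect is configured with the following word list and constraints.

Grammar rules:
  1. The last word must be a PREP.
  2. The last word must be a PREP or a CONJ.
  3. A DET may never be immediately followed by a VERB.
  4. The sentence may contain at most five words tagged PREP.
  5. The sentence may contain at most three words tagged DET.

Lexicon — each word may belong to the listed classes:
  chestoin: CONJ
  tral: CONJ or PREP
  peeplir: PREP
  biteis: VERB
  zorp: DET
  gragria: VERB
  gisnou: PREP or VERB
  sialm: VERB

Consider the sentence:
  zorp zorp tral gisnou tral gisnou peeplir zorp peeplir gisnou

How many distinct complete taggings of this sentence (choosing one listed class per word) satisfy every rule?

11

Candidates per position — 1:zorp {DET}; 2:zorp {DET}; 3:tral {CONJ,PREP}; 4:gisnou {PREP,VERB}; 5:tral {CONJ,PREP}; 6:gisnou {PREP,VERB}; 7:peeplir {PREP}; 8:zorp {DET}; 9:peeplir {PREP}; 10:gisnou {PREP,VERB}.
There are 32 candidate sequences in total.
Checking each against the rules leaves 11 sequences.
Count = 11.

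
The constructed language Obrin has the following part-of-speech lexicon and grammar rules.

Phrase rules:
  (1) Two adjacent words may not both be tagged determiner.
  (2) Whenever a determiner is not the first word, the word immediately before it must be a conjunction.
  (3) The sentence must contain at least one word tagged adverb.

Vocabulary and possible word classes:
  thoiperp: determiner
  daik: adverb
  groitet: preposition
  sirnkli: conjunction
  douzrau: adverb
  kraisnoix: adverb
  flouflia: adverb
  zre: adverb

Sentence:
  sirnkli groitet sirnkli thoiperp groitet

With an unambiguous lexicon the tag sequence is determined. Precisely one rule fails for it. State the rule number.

3

Fixed tagging: conjunction preposition conjunction determiner preposition.
Checking each rule: R1 holds, R2 holds, R3 violated.
Only rule 3 fails.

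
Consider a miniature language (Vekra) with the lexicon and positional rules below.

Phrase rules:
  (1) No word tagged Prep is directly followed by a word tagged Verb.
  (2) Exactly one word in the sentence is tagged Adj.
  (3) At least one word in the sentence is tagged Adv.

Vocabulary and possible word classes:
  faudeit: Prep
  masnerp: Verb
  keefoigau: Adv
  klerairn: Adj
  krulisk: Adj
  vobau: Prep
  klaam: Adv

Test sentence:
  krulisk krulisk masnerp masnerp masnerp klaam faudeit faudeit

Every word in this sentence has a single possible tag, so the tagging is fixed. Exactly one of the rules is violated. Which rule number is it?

Fixed tagging: Adj Adj Verb Verb Verb Adv Prep Prep.
Checking each rule: R1 ok, R2 fails, R3 ok.
Only rule 2 fails.

2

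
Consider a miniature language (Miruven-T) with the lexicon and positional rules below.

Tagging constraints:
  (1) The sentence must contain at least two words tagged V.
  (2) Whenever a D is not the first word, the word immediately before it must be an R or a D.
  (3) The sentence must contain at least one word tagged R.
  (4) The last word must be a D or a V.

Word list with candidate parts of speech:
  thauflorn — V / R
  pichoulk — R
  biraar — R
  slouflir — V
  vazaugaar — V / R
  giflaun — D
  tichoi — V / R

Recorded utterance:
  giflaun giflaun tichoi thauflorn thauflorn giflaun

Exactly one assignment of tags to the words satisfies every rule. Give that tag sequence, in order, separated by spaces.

D D V V R D

Candidates per position — 1:giflaun {D}; 2:giflaun {D}; 3:tichoi {V,R}; 4:thauflorn {V,R}; 5:thauflorn {V,R}; 6:giflaun {D}.
If word 5 were V, no tagging could satisfy rule 2; so word 5 is R.
If word 3 were R, no tagging could satisfy rule 1; so word 3 is V.
If word 4 were R, no tagging could satisfy rule 1; so word 4 is V.
That leaves exactly one tagging: D D V V R D.
Check: rule 1 holds; rule 2 holds; rule 3 holds; rule 4 holds.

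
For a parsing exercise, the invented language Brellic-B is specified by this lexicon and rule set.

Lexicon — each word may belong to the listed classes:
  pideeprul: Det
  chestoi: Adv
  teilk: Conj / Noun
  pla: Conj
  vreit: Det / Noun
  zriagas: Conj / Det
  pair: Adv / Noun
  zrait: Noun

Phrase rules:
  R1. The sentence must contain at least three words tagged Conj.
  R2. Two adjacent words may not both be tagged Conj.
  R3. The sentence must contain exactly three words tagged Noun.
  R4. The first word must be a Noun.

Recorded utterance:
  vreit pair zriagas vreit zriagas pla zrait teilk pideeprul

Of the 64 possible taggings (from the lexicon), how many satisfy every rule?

Candidates per position — 1:vreit {Det,Noun}; 2:pair {Adv,Noun}; 3:zriagas {Conj,Det}; 4:vreit {Det,Noun}; 5:zriagas {Conj,Det}; 6:pla {Conj}; 7:zrait {Noun}; 8:teilk {Conj,Noun}; 9:pideeprul {Det}.
There are 64 candidate sequences in total.
The sequences that satisfy every rule: Noun Adv Conj Noun Det Conj Noun Conj Det; Noun Noun Conj Det Det Conj Noun Conj Det.
Count = 2.

2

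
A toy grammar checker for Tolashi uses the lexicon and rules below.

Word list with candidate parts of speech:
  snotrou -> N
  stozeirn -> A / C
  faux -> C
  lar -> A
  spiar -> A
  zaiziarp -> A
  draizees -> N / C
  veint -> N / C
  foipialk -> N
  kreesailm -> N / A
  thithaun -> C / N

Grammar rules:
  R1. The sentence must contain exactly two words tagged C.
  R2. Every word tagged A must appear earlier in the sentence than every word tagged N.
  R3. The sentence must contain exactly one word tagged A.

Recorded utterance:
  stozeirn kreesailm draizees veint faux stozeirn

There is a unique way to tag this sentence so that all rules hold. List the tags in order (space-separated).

A N N N C C

Candidates per position — 1:stozeirn {A,C}; 2:kreesailm {N,A}; 3:draizees {N,C}; 4:veint {N,C}; 5:faux {C}; 6:stozeirn {A,C}.
The remaining ambiguous positions (1, 2, 3, 4, 6) are resolved jointly — only one combination satisfies every rule.
The only consistent sequence is: A N N N C C.
Verifying each rule — rule 1 ok; rule 2 ok; rule 3 ok.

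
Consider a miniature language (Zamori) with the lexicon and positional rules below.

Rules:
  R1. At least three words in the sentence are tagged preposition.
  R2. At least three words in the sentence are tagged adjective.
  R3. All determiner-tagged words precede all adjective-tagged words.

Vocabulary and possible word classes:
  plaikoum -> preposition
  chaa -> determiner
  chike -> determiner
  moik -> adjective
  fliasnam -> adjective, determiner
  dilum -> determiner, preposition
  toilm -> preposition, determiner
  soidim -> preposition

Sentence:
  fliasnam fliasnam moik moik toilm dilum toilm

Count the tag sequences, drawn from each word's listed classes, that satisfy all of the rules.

2

Candidates per position — 1:fliasnam {adjective,determiner}; 2:fliasnam {adjective,determiner}; 3:moik {adjective}; 4:moik {adjective}; 5:toilm {preposition,determiner}; 6:dilum {determiner,preposition}; 7:toilm {preposition,determiner}.
There are 32 candidate sequences in total.
The sequences that satisfy every rule: adjective adjective adjective adjective preposition preposition preposition; determiner adjective adjective adjective preposition preposition preposition.
Count = 2.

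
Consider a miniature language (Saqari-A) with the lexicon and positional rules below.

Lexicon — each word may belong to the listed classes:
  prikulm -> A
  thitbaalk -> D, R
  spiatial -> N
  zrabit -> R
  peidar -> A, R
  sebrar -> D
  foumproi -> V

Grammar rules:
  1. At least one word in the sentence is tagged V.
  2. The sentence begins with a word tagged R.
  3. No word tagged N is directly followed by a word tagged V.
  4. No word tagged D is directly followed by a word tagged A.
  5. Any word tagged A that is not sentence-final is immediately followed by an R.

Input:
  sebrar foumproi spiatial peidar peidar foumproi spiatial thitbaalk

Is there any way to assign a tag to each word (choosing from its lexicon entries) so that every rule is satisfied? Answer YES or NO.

NO

Candidates per position — 1:sebrar {D}; 2:foumproi {V}; 3:spiatial {N}; 4:peidar {A,R}; 5:peidar {A,R}; 6:foumproi {V}; 7:spiatial {N}; 8:thitbaalk {D,R}.
Rule 2 cannot be satisfied by any choice of tags from the lexicon.
So there is no consistent tagging.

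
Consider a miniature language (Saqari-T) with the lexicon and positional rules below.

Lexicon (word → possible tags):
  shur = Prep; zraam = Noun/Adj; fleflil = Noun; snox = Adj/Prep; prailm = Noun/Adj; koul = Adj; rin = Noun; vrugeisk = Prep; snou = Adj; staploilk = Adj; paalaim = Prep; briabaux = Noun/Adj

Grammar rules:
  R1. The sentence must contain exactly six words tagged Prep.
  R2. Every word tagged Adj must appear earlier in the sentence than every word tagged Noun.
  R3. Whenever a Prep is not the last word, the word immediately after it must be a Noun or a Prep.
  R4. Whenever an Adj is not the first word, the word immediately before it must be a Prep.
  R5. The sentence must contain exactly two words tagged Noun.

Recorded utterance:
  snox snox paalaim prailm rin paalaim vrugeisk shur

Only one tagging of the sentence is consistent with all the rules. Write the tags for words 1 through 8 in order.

Candidates per position — 1:snox {Adj,Prep}; 2:snox {Adj,Prep}; 3:paalaim {Prep}; 4:prailm {Noun,Adj}; 5:rin {Noun}; 6:paalaim {Prep}; 7:vrugeisk {Prep}; 8:shur {Prep}.
At position 1, choosing Adj makes rule 1 impossible to satisfy; hence Prep.
At position 2, choosing Adj makes rule 1 impossible to satisfy; hence Prep.
At position 4, choosing Adj makes rule 3 impossible to satisfy; hence Noun.
The unique satisfying tagging is: Prep Prep Prep Noun Noun Prep Prep Prep.
Verifying each rule — rule 1 satisfied; rule 2 satisfied; rule 3 satisfied; rule 4 satisfied; rule 5 satisfied.

Prep Prep Prep Noun Noun Prep Prep Prep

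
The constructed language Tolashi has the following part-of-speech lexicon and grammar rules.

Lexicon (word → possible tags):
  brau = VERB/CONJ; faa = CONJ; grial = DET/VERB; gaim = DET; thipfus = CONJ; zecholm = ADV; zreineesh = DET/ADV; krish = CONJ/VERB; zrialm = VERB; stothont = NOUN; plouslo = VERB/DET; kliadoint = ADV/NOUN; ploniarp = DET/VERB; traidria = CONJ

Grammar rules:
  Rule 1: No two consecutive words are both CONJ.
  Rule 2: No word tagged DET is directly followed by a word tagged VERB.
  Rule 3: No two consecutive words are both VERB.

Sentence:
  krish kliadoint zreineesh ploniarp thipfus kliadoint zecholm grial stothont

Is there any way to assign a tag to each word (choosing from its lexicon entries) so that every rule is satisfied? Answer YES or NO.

Candidates per position — 1:krish {CONJ,VERB}; 2:kliadoint {ADV,NOUN}; 3:zreineesh {DET,ADV}; 4:ploniarp {DET,VERB}; 5:thipfus {CONJ}; 6:kliadoint {ADV,NOUN}; 7:zecholm {ADV}; 8:grial {DET,VERB}; 9:stothont {NOUN}.
One satisfying assignment: CONJ NOUN ADV DET CONJ NOUN ADV DET NOUN.
Checking: rule 1 holds; rule 2 holds; rule 3 holds.

YES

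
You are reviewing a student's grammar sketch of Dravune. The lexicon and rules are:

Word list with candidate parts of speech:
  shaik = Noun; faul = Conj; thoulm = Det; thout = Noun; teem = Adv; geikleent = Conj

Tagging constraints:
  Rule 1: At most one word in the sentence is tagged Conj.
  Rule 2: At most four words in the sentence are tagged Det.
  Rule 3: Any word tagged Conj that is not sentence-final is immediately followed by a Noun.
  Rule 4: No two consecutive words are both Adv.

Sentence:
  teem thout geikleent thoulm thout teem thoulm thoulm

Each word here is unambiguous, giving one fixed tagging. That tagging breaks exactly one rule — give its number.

3

Fixed tagging: Adv Noun Conj Det Noun Adv Det Det.
Applying the rules: R1 holds, R2 holds, R3 violated, R4 holds.
Only rule 3 fails.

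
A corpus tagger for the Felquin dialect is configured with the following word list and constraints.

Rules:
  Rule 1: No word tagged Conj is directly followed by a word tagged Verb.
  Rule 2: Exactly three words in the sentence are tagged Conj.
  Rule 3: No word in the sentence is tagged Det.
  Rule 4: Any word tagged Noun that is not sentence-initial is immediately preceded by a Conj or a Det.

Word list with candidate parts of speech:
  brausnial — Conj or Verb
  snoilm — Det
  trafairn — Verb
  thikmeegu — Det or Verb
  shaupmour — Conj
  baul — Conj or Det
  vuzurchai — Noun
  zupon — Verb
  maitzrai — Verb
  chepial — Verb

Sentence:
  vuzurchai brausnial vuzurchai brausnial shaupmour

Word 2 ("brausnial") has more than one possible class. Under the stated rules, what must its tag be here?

Conj

Candidates per position — 1:vuzurchai {Noun}; 2:brausnial {Conj,Verb}; 3:vuzurchai {Noun}; 4:brausnial {Conj,Verb}; 5:shaupmour {Conj}.
Position 2: Verb is ruled out by rule 2; that leaves Conj.
Position 4: Verb is ruled out by rule 2; that leaves Conj.
That leaves exactly one tagging: Noun Conj Noun Conj Conj.
Rule-by-rule: rule 1 satisfied; rule 2 satisfied; rule 3 satisfied; rule 4 satisfied.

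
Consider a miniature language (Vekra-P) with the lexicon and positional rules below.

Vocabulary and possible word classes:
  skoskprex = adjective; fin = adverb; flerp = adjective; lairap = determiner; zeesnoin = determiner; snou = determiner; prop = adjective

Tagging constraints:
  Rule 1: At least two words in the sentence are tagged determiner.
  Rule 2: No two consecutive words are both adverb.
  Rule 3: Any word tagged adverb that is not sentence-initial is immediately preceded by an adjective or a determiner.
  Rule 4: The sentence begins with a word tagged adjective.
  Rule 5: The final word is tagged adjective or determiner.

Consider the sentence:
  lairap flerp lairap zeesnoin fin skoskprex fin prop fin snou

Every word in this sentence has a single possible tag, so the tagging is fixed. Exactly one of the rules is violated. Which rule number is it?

4

Fixed tagging: determiner adjective determiner determiner adverb adjective adverb adjective adverb determiner.
Applying the rules: R1 holds, R2 holds, R3 holds, R4 violated, R5 holds.
Only rule 4 fails.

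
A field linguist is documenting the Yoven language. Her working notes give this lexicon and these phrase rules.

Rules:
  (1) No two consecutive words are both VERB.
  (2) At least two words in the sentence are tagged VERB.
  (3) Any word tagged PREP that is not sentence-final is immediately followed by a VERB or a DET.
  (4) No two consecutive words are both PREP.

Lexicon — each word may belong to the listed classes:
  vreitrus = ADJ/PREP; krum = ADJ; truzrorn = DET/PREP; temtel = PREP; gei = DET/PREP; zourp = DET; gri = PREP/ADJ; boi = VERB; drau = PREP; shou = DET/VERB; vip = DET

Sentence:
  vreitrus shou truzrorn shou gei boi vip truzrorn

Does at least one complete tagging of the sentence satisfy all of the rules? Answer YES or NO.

Candidates per position — 1:vreitrus {ADJ,PREP}; 2:shou {DET,VERB}; 3:truzrorn {DET,PREP}; 4:shou {DET,VERB}; 5:gei {DET,PREP}; 6:boi {VERB}; 7:vip {DET}; 8:truzrorn {DET,PREP}.
One satisfying assignment: PREP DET DET VERB PREP VERB DET DET.
Checking: rule 1 ok; rule 2 ok; rule 3 ok; rule 4 ok.

YES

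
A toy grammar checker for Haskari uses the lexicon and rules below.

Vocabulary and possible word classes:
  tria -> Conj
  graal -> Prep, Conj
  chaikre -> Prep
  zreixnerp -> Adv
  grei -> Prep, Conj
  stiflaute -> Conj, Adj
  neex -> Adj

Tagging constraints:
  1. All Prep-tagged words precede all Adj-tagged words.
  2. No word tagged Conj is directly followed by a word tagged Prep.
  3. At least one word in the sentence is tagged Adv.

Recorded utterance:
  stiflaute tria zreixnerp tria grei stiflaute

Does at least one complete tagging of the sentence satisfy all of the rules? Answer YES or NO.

Candidates per position — 1:stiflaute {Conj,Adj}; 2:tria {Conj}; 3:zreixnerp {Adv}; 4:tria {Conj}; 5:grei {Prep,Conj}; 6:stiflaute {Conj,Adj}.
One satisfying assignment: Conj Conj Adv Conj Conj Adj.
Verifying each rule — rule 1 satisfied; rule 2 satisfied; rule 3 satisfied.

YES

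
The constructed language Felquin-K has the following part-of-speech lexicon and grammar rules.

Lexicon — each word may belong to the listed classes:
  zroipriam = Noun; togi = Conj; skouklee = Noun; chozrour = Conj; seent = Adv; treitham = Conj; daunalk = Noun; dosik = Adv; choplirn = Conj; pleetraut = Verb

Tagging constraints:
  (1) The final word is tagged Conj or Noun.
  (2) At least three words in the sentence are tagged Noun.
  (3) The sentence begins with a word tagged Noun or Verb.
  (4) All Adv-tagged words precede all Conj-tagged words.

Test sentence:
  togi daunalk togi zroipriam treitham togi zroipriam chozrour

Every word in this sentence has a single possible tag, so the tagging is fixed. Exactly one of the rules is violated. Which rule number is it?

3

Fixed tagging: Conj Noun Conj Noun Conj Conj Noun Conj.
Applying the rules: R1 ok, R2 ok, R3 fails, R4 ok.
Only rule 3 fails.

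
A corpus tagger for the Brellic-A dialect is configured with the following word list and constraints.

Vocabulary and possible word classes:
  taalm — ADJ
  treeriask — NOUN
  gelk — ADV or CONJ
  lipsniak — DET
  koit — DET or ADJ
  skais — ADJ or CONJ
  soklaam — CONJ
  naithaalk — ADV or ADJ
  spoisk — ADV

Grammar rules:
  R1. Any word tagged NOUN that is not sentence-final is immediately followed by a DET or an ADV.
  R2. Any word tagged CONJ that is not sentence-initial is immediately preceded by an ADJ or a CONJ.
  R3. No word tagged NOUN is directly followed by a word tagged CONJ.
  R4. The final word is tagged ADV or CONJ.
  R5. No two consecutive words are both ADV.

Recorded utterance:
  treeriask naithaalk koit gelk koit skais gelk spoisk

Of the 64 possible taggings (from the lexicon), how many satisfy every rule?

9

Candidates per position — 1:treeriask {NOUN}; 2:naithaalk {ADV,ADJ}; 3:koit {DET,ADJ}; 4:gelk {ADV,CONJ}; 5:koit {DET,ADJ}; 6:skais {ADJ,CONJ}; 7:gelk {ADV,CONJ}; 8:spoisk {ADV}.
There are 64 candidate sequences in total.
Checking each against the rules leaves 9 sequences.
Count = 9.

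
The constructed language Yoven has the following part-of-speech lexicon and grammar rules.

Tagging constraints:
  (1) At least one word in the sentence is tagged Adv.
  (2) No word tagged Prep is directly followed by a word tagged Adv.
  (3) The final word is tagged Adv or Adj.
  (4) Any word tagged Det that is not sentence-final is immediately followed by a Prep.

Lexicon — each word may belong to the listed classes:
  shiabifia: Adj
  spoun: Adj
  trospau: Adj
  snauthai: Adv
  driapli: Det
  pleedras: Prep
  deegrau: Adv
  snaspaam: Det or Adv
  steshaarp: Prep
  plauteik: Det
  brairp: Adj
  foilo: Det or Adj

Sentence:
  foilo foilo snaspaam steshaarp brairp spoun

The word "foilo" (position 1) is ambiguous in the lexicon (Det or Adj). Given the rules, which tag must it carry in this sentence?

Candidates per position — 1:foilo {Det,Adj}; 2:foilo {Det,Adj}; 3:snaspaam {Det,Adv}; 4:steshaarp {Prep}; 5:brairp {Adj}; 6:spoun {Adj}.
Position 1: Det is ruled out by rule 4; that leaves Adj.
Position 2: Det is ruled out by rule 4; that leaves Adj.
Position 3: Det is ruled out by rule 1; that leaves Adv.
The only consistent sequence is: Adj Adj Adv Prep Adj Adj.
Checking: rule 1 satisfied; rule 2 satisfied; rule 3 satisfied; rule 4 satisfied.

Adj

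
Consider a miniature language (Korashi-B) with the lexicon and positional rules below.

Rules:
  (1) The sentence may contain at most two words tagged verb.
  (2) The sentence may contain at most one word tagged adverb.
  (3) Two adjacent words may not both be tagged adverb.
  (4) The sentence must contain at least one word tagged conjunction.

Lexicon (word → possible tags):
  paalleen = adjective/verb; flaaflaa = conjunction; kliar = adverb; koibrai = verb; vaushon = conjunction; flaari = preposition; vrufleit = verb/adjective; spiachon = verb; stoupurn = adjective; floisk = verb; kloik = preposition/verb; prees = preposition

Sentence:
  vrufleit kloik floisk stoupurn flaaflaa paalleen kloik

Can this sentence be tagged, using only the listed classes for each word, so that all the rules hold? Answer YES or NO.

Candidates per position — 1:vrufleit {verb,adjective}; 2:kloik {preposition,verb}; 3:floisk {verb}; 4:stoupurn {adjective}; 5:flaaflaa {conjunction}; 6:paalleen {adjective,verb}; 7:kloik {preposition,verb}.
One satisfying assignment: adjective preposition verb adjective conjunction adjective verb.
Rule-by-rule: rule 1 ok; rule 2 ok; rule 3 ok; rule 4 ok.

YES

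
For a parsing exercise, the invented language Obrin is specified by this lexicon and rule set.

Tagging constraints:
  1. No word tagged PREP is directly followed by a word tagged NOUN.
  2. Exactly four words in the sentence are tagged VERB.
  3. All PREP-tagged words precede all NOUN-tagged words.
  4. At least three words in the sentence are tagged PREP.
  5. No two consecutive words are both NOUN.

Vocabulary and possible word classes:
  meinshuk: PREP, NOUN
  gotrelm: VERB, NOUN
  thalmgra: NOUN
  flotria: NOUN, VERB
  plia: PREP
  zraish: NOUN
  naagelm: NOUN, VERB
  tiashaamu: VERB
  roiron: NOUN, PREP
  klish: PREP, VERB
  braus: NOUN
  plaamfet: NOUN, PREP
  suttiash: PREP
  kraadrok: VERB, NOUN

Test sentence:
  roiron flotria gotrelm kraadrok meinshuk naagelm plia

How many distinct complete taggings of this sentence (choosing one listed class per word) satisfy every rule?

Candidates per position — 1:roiron {NOUN,PREP}; 2:flotria {NOUN,VERB}; 3:gotrelm {VERB,NOUN}; 4:kraadrok {VERB,NOUN}; 5:meinshuk {PREP,NOUN}; 6:naagelm {NOUN,VERB}; 7:plia {PREP}.
There are 64 candidate sequences in total.
The sequences that satisfy every rule: PREP VERB VERB VERB PREP VERB PREP.
Count = 1.

1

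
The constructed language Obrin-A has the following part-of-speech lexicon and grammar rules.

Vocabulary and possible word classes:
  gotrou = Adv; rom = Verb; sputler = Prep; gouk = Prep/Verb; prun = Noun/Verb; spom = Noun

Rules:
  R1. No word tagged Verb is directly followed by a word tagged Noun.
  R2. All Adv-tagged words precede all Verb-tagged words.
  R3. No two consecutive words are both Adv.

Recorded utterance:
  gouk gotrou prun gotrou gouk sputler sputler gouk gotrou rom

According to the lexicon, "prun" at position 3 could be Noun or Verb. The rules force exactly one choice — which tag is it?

Candidates per position — 1:gouk {Prep,Verb}; 2:gotrou {Adv}; 3:prun {Noun,Verb}; 4:gotrou {Adv}; 5:gouk {Prep,Verb}; 6:sputler {Prep}; 7:sputler {Prep}; 8:gouk {Prep,Verb}; 9:gotrou {Adv}; 10:rom {Verb}.
Position 1: Verb is ruled out by rule 2; that leaves Prep.
Position 3: Verb is ruled out by rule 2; that leaves Noun.
Position 5: Verb is ruled out by rule 2; that leaves Prep.
Position 8: Verb is ruled out by rule 2; that leaves Prep.
So the tagging must be: Prep Adv Noun Adv Prep Prep Prep Prep Adv Verb.
Rule-by-rule: rule 1 holds; rule 2 holds; rule 3 holds.

Noun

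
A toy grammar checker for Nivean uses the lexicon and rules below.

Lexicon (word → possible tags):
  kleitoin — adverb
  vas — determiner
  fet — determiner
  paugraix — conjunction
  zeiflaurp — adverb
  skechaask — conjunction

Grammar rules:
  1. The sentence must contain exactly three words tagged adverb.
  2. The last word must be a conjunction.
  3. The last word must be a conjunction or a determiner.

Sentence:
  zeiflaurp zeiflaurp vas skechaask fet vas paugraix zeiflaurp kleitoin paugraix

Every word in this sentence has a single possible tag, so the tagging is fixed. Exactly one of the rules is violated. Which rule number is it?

Fixed tagging: adverb adverb determiner conjunction determiner determiner conjunction adverb adverb conjunction.
Applying the rules: R1 fail, R2 pass, R3 pass.
Only rule 1 fails.

1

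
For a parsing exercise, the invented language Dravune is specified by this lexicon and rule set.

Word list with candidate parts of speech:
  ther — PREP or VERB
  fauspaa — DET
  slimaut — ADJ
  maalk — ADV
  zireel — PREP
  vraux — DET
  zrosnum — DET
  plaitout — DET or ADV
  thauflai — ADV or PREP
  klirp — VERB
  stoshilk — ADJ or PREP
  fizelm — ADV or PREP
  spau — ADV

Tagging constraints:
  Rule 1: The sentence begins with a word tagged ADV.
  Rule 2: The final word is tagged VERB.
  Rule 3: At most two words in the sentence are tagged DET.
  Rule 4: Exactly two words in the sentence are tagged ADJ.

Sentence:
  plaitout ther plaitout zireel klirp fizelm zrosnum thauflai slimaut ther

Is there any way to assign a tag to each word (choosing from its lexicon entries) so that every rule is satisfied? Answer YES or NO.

Candidates per position — 1:plaitout {DET,ADV}; 2:ther {PREP,VERB}; 3:plaitout {DET,ADV}; 4:zireel {PREP}; 5:klirp {VERB}; 6:fizelm {ADV,PREP}; 7:zrosnum {DET}; 8:thauflai {ADV,PREP}; 9:slimaut {ADJ}; 10:ther {PREP,VERB}.
Rule 4 cannot be satisfied by any choice of tags from the lexicon.
So there is no consistent tagging.

NO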